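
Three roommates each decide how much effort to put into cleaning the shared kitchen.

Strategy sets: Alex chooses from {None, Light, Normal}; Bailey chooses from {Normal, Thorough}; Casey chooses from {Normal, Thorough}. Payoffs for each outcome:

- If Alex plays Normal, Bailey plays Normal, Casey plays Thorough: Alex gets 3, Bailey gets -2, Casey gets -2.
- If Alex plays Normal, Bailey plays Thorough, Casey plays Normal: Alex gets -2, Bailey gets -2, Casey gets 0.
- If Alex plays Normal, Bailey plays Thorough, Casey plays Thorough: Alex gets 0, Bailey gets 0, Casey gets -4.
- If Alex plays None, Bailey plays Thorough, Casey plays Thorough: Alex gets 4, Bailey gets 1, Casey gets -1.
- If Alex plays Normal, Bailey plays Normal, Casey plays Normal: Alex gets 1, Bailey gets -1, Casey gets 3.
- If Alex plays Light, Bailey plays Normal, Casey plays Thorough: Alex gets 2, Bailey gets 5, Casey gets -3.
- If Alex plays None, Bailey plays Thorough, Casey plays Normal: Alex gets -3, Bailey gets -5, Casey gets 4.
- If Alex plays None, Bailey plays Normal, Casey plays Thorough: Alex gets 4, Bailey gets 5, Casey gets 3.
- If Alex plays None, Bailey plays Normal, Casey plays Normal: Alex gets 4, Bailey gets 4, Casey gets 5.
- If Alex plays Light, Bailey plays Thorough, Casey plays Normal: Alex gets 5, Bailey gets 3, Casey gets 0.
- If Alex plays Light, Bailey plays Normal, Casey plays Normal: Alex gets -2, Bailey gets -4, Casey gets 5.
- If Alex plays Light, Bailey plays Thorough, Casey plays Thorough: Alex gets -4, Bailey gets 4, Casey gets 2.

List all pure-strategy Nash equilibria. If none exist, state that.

Alex against (Normal, Normal): payoffs 4, -2, 1 → best response None.
Alex against (Normal, Thorough): payoffs 4, 2, 3 → best response None.
Alex against (Thorough, Normal): payoffs -3, 5, -2 → best response Light.
Alex against (Thorough, Thorough): payoffs 4, -4, 0 → best response None.
Bailey against (None, Normal): payoffs 4, -5 → best response Normal.
Bailey against (None, Thorough): payoffs 5, 1 → best response Normal.
Bailey against (Light, Normal): payoffs -4, 3 → best response Thorough.
Bailey against (Light, Thorough): payoffs 5, 4 → best response Normal.
Bailey against (Normal, Normal): payoffs -1, -2 → best response Normal.
Bailey against (Normal, Thorough): payoffs -2, 0 → best response Thorough.
Casey against (None, Normal): payoffs 5, 3 → best response Normal.
Casey against (None, Thorough): payoffs 4, -1 → best response Normal.
Casey against (Light, Normal): payoffs 5, -3 → best response Normal.
Casey against (Light, Thorough): payoffs 0, 2 → best response Thorough.
Casey against (Normal, Normal): payoffs 3, -2 → best response Normal.
Casey against (Normal, Thorough): payoffs 0, -4 → best response Normal.
Mutual best responses: (None, Normal, Normal).

Pure NE: (None, Normal, Normal)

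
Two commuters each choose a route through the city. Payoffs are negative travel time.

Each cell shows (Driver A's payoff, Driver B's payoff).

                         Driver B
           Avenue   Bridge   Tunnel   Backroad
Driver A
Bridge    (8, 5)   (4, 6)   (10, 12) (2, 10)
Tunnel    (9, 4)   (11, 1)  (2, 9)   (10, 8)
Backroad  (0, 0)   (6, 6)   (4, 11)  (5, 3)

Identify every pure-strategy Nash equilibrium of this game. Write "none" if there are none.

The unique pure-strategy Nash equilibrium is (Bridge, Tunnel).

For each player, find the best response to each opponent profile; mutual best responses are the pure NE.
Driver A against Avenue: payoffs 8, 9, 0 → best response Tunnel.
Driver A against Bridge: payoffs 4, 11, 6 → best response Tunnel.
Driver A against Tunnel: payoffs 10, 2, 4 → best response Bridge.
Driver A against Backroad: payoffs 2, 10, 5 → best response Tunnel.
Driver B against Bridge: payoffs 5, 6, 12, 10 → best response Tunnel.
Driver B against Tunnel: payoffs 4, 1, 9, 8 → best response Tunnel.
Driver B against Backroad: payoffs 0, 6, 11, 3 → best response Tunnel.
Mutual best responses: (Bridge, Tunnel).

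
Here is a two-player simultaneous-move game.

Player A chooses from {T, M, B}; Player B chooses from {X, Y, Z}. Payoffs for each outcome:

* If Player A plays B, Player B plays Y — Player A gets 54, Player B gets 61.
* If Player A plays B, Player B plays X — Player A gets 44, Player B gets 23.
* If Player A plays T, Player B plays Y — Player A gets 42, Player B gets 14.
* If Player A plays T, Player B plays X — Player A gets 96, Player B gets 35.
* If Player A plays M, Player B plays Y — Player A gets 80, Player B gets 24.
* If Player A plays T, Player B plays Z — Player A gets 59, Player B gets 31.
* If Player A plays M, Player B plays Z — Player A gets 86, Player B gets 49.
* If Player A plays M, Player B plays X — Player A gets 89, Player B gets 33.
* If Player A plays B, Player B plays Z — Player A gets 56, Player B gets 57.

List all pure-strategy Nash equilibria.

Check each profile: it is a Nash equilibrium iff no player can strictly gain by switching unilaterally.
(T, X): Player A gets 96, best alternative 89; Player B gets 35, best alternative 31. No profitable deviation — NE.
(T, Y): Player A can switch to M (42 → 80). Not NE.
(T, Z): Player A can switch to M (59 → 86). Not NE.
(M, X): Player A can switch to T (89 → 96). Not NE.
(M, Y): Player B can switch to X (24 → 33). Not NE.
(M, Z): Player A gets 86, best alternative 59; Player B gets 49, best alternative 33. No profitable deviation — NE.
(B, X): Player A can switch to T (44 → 96). Not NE.
(B, Y): Player A can switch to M (54 → 80). Not NE.
(B, Z): Player A can switch to T (56 → 59). Not NE.

The pure Nash equilibria are (T, X); (M, Z).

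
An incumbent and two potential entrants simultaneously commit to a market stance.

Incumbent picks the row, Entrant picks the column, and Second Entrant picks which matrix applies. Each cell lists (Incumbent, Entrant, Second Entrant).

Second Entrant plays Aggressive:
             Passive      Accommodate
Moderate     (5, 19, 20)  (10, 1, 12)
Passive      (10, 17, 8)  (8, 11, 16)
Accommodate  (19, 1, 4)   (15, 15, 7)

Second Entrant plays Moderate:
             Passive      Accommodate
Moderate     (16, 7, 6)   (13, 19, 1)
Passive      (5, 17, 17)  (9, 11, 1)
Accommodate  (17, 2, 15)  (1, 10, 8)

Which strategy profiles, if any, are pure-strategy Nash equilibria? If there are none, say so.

Check each profile: it is a Nash equilibrium iff no player can strictly gain by switching unilaterally.
(Moderate, Passive, Aggressive): Incumbent can switch to Passive (5 → 10). Not NE.
(Moderate, Passive, Moderate): Incumbent can switch to Accommodate (16 → 17). Not NE.
(Moderate, Accommodate, Aggressive): Incumbent can switch to Accommodate (10 → 15). Not NE.
(Moderate, Accommodate, Moderate): Second Entrant can switch to Aggressive (1 → 12). Not NE.
(Passive, Passive, Aggressive): Incumbent can switch to Accommodate (10 → 19). Not NE.
(Passive, Passive, Moderate): Incumbent can switch to Moderate (5 → 16). Not NE.
(Passive, Accommodate, Aggressive): Incumbent can switch to Moderate (8 → 10). Not NE.
(Passive, Accommodate, Moderate): Incumbent can switch to Moderate (9 → 13). Not NE.
(Accommodate, Passive, Aggressive): Entrant can switch to Accommodate (1 → 15). Not NE.
(Accommodate, Passive, Moderate): Entrant can switch to Accommodate (2 → 10). Not NE.
(The remaining 2 profiles each have a profitable deviation by the same check.)

No pure-strategy Nash equilibrium.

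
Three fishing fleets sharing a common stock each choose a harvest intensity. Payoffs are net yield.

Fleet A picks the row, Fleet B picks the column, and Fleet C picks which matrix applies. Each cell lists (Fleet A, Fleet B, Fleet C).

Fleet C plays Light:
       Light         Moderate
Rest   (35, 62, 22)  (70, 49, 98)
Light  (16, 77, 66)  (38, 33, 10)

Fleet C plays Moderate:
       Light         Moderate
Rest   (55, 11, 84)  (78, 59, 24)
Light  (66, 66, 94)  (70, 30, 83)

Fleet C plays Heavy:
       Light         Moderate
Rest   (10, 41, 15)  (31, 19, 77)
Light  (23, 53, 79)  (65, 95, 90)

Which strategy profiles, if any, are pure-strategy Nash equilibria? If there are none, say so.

Fleet A against (Light, Light): payoffs 35, 16 → best response Rest.
Fleet A against (Light, Moderate): payoffs 55, 66 → best response Light.
Fleet A against (Light, Heavy): payoffs 10, 23 → best response Light.
Fleet A against (Moderate, Light): payoffs 70, 38 → best response Rest.
Fleet A against (Moderate, Moderate): payoffs 78, 70 → best response Rest.
Fleet A against (Moderate, Heavy): payoffs 31, 65 → best response Light.
Fleet B against (Rest, Light): payoffs 62, 49 → best response Light.
Fleet B against (Rest, Moderate): payoffs 11, 59 → best response Moderate.
Fleet B against (Rest, Heavy): payoffs 41, 19 → best response Light.
Fleet B against (Light, Light): payoffs 77, 33 → best response Light.
Fleet B against (Light, Moderate): payoffs 66, 30 → best response Light.
Fleet B against (Light, Heavy): payoffs 53, 95 → best response Moderate.
Fleet C against (Rest, Light): payoffs 22, 84, 15 → best response Moderate.
Fleet C against (Rest, Moderate): payoffs 98, 24, 77 → best response Light.
Fleet C against (Light, Light): payoffs 66, 94, 79 → best response Moderate.
Fleet C against (Light, Moderate): payoffs 10, 83, 90 → best response Heavy.
Mutual best responses: (Light, Light, Moderate); (Light, Moderate, Heavy).

(Light, Light, Moderate) and (Light, Moderate, Heavy)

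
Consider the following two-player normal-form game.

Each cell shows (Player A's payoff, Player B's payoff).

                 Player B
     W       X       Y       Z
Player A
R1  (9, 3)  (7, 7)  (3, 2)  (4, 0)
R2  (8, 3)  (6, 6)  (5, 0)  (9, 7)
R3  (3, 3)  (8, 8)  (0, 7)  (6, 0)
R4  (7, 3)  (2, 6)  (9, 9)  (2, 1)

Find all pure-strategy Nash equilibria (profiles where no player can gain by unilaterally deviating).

For each strategy profile, look for a profitable unilateral deviation.
(R1, W): Player B can switch to X (3 → 7). Not NE.
(R1, X): Player A can switch to R3 (7 → 8). Not NE.
(R1, Y): Player A can switch to R2 (3 → 5). Not NE.
(R1, Z): Player A can switch to R2 (4 → 9). Not NE.
(R2, W): Player A can switch to R1 (8 → 9). Not NE.
(R2, X): Player A can switch to R1 (6 → 7). Not NE.
(R2, Z): Player A gets 9, best alternative 6; Player B gets 7, best alternative 6. No profitable deviation — NE.
(R3, X): Player A gets 8, best alternative 7; Player B gets 8, best alternative 7. No profitable deviation — NE.
(R4, Y): Player A gets 9, best alternative 5; Player B gets 9, best alternative 6. No profitable deviation — NE.
(The remaining 7 profiles each have a profitable deviation by the same check.)

Pure-strategy Nash equilibria: (R2, Z) and (R3, X) and (R4, Y)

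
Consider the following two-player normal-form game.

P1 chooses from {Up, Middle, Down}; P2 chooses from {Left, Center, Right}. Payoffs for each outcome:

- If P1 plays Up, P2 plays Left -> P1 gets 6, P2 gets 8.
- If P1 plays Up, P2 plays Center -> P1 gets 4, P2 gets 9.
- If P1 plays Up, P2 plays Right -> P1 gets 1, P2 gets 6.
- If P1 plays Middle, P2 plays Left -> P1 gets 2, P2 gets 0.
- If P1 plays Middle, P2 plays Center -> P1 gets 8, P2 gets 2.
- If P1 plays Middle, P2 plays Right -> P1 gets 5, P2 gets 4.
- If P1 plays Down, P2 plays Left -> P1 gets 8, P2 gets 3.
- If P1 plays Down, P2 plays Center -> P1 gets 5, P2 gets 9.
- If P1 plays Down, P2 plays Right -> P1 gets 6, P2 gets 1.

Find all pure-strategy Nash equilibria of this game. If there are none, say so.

Check each profile: it is a Nash equilibrium iff no player can strictly gain by switching unilaterally.
(Up, Left): P1 can switch to Down (6 → 8). Not NE.
(Up, Center): P1 can switch to Middle (4 → 8). Not NE.
(Up, Right): P1 can switch to Middle (1 → 5). Not NE.
(Middle, Left): P1 can switch to Up (2 → 6). Not NE.
(Middle, Center): P2 can switch to Right (2 → 4). Not NE.
(Middle, Right): P1 can switch to Down (5 → 6). Not NE.
(Down, Left): P2 can switch to Center (3 → 9). Not NE.
(Down, Center): P1 can switch to Middle (5 → 8). Not NE.
(Down, Right): P2 can switch to Left (1 → 3). Not NE.

none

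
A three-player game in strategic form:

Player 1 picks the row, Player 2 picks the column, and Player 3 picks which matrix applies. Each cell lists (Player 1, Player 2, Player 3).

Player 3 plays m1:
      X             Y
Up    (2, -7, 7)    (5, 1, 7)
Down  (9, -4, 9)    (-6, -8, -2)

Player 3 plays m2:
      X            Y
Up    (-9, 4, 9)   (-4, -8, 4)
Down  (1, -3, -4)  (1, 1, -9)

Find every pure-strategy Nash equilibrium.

Pure-strategy Nash equilibria: (Up, Y, m1), (Down, X, m1)

For each player, find the best response to each opponent profile; mutual best responses are the pure NE.
Player 1 against (X, m1): payoffs 2, 9 → best response Down.
Player 1 against (X, m2): payoffs -9, 1 → best response Down.
Player 1 against (Y, m1): payoffs 5, -6 → best response Up.
Player 1 against (Y, m2): payoffs -4, 1 → best response Down.
Player 2 against (Up, m1): payoffs -7, 1 → best response Y.
Player 2 against (Up, m2): payoffs 4, -8 → best response X.
Player 2 against (Down, m1): payoffs -4, -8 → best response X.
Player 2 against (Down, m2): payoffs -3, 1 → best response Y.
Player 3 against (Up, X): payoffs 7, 9 → best response m2.
Player 3 against (Up, Y): payoffs 7, 4 → best response m1.
Player 3 against (Down, X): payoffs 9, -4 → best response m1.
Player 3 against (Down, Y): payoffs -2, -9 → best response m1.
Mutual best responses: (Up, Y, m1); (Down, X, m1).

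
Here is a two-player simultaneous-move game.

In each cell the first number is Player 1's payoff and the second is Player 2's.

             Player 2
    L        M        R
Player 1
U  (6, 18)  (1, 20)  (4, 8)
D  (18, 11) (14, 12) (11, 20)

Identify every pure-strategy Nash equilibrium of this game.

For each player, find the best response to each opponent profile; mutual best responses are the pure NE.
Player 1 against L: payoffs 6, 18 → best response D.
Player 1 against M: payoffs 1, 14 → best response D.
Player 1 against R: payoffs 4, 11 → best response D.
Player 2 against U: payoffs 18, 20, 8 → best response M.
Player 2 against D: payoffs 11, 12, 20 → best response R.
Mutual best responses: (D, R).

The unique pure-strategy Nash equilibrium is (D, R).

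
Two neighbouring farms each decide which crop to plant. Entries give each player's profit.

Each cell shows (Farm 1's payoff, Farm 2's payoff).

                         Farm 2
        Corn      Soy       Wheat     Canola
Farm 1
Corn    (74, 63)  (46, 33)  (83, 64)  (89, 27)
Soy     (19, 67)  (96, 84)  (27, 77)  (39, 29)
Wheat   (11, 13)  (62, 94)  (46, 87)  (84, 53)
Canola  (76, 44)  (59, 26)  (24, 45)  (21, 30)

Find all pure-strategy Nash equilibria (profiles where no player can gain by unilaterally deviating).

(Corn, Wheat), (Soy, Soy)

Farm 1 against Corn: payoffs 74, 19, 11, 76 → best response Canola.
Farm 1 against Soy: payoffs 46, 96, 62, 59 → best response Soy.
Farm 1 against Wheat: payoffs 83, 27, 46, 24 → best response Corn.
Farm 1 against Canola: payoffs 89, 39, 84, 21 → best response Corn.
Farm 2 against Corn: payoffs 63, 33, 64, 27 → best response Wheat.
Farm 2 against Soy: payoffs 67, 84, 77, 29 → best response Soy.
Farm 2 against Wheat: payoffs 13, 94, 87, 53 → best response Soy.
Farm 2 against Canola: payoffs 44, 26, 45, 30 → best response Wheat.
Mutual best responses: (Corn, Wheat); (Soy, Soy).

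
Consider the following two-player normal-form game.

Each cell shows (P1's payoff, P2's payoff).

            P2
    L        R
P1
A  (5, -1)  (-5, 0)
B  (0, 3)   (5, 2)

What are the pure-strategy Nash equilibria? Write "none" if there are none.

none

Check each profile: it is a Nash equilibrium iff no player can strictly gain by switching unilaterally.
(A, L): P2 can switch to R (-1 → 0). Not NE.
(A, R): P1 can switch to B (-5 → 5). Not NE.
(B, L): P1 can switch to A (0 → 5). Not NE.
(B, R): P2 can switch to L (2 → 3). Not NE.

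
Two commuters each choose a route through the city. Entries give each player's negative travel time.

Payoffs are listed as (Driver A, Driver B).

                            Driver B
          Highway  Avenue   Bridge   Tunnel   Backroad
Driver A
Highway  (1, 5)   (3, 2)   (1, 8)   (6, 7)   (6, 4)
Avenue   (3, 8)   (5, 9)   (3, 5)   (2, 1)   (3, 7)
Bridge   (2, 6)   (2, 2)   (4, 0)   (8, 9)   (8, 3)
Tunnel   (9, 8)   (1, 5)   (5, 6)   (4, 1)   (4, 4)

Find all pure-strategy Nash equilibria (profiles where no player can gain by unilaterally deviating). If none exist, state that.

The pure Nash equilibria are (Avenue, Avenue) and (Bridge, Tunnel) and (Tunnel, Highway).

(Highway, Highway): Driver A can switch to Avenue (1 → 3). Not NE.
(Highway, Avenue): Driver A can switch to Avenue (3 → 5). Not NE.
(Highway, Bridge): Driver A can switch to Avenue (1 → 3). Not NE.
(Highway, Tunnel): Driver A can switch to Bridge (6 → 8). Not NE.
(Highway, Backroad): Driver A can switch to Bridge (6 → 8). Not NE.
(Avenue, Highway): Driver A can switch to Tunnel (3 → 9). Not NE.
(Avenue, Avenue): Driver A gets 5, best alternative 3; Driver B gets 9, best alternative 8. No profitable deviation — NE.
(Avenue, Bridge): Driver A can switch to Bridge (3 → 4). Not NE.
(Avenue, Tunnel): Driver A can switch to Highway (2 → 6). Not NE.
(Bridge, Tunnel): Driver A gets 8, best alternative 6; Driver B gets 9, best alternative 6. No profitable deviation — NE.
(Tunnel, Highway): Driver A gets 9, best alternative 3; Driver B gets 8, best alternative 6. No profitable deviation — NE.
(The remaining 9 profiles each have a profitable deviation by the same check.)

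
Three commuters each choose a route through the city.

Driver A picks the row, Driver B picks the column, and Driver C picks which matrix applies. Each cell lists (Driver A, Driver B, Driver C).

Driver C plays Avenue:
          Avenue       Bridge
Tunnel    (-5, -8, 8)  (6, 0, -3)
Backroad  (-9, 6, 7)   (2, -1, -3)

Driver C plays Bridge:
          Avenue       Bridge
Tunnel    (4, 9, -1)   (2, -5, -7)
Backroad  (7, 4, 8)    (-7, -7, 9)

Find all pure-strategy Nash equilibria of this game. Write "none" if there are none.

(Tunnel, Bridge, Avenue), (Backroad, Avenue, Bridge)

For each player, find the best response to each opponent profile; mutual best responses are the pure NE.
Driver A against (Avenue, Avenue): payoffs -5, -9 → best response Tunnel.
Driver A against (Avenue, Bridge): payoffs 4, 7 → best response Backroad.
Driver A against (Bridge, Avenue): payoffs 6, 2 → best response Tunnel.
Driver A against (Bridge, Bridge): payoffs 2, -7 → best response Tunnel.
Driver B against (Tunnel, Avenue): payoffs -8, 0 → best response Bridge.
Driver B against (Tunnel, Bridge): payoffs 9, -5 → best response Avenue.
Driver B against (Backroad, Avenue): payoffs 6, -1 → best response Avenue.
Driver B against (Backroad, Bridge): payoffs 4, -7 → best response Avenue.
Driver C against (Tunnel, Avenue): payoffs 8, -1 → best response Avenue.
Driver C against (Tunnel, Bridge): payoffs -3, -7 → best response Avenue.
Driver C against (Backroad, Avenue): payoffs 7, 8 → best response Bridge.
Driver C against (Backroad, Bridge): payoffs -3, 9 → best response Bridge.
Mutual best responses: (Tunnel, Bridge, Avenue); (Backroad, Avenue, Bridge).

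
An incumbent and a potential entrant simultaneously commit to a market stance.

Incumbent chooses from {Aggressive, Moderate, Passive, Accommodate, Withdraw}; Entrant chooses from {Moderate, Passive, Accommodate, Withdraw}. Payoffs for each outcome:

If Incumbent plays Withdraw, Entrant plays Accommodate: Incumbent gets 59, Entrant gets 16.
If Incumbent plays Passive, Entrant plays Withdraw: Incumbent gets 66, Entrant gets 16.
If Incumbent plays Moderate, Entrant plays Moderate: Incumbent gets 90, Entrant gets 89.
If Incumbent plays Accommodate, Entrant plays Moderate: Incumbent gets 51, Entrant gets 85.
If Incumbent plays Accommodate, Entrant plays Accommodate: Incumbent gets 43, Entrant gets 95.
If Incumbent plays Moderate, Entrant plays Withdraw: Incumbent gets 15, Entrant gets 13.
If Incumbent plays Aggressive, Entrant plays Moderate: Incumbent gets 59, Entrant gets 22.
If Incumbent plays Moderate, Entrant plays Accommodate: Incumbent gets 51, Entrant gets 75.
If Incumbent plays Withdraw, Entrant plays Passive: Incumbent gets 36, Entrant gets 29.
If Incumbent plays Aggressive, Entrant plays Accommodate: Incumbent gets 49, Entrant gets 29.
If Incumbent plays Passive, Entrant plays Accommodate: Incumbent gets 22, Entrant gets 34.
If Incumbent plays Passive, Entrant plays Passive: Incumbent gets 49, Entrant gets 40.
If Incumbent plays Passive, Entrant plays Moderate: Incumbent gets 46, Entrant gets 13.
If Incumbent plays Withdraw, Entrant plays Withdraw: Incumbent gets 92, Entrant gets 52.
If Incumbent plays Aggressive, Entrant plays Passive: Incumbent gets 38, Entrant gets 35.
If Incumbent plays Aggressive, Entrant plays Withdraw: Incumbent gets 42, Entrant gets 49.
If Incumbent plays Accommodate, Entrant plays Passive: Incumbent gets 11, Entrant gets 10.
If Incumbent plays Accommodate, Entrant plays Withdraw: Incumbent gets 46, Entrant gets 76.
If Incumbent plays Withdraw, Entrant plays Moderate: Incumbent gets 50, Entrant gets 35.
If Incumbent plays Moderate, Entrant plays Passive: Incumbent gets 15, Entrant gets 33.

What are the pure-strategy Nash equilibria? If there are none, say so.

The pure Nash equilibria are (Moderate, Moderate); (Passive, Passive); (Withdraw, Withdraw).

(Aggressive, Moderate): Incumbent can switch to Moderate (59 → 90). Not NE.
(Aggressive, Passive): Incumbent can switch to Passive (38 → 49). Not NE.
(Aggressive, Accommodate): Incumbent can switch to Moderate (49 → 51). Not NE.
(Aggressive, Withdraw): Incumbent can switch to Passive (42 → 66). Not NE.
(Moderate, Moderate): Incumbent gets 90, best alternative 59; Entrant gets 89, best alternative 75. No profitable deviation — NE.
(Moderate, Passive): Incumbent can switch to Aggressive (15 → 38). Not NE.
(Moderate, Accommodate): Incumbent can switch to Withdraw (51 → 59). Not NE.
(Moderate, Withdraw): Incumbent can switch to Aggressive (15 → 42). Not NE.
(Passive, Moderate): Incumbent can switch to Aggressive (46 → 59). Not NE.
(Passive, Passive): Incumbent gets 49, best alternative 38; Entrant gets 40, best alternative 34. No profitable deviation — NE.
(Passive, Accommodate): Incumbent can switch to Aggressive (22 → 49). Not NE.
(Passive, Withdraw): Incumbent can switch to Withdraw (66 → 92). Not NE.
(Accommodate, Moderate): Incumbent can switch to Aggressive (51 → 59). Not NE.
(Accommodate, Passive): Incumbent can switch to Aggressive (11 → 38). Not NE.
(Withdraw, Withdraw): Incumbent gets 92, best alternative 66; Entrant gets 52, best alternative 35. No profitable deviation — NE.
(The remaining 5 profiles each have a profitable deviation by the same check.)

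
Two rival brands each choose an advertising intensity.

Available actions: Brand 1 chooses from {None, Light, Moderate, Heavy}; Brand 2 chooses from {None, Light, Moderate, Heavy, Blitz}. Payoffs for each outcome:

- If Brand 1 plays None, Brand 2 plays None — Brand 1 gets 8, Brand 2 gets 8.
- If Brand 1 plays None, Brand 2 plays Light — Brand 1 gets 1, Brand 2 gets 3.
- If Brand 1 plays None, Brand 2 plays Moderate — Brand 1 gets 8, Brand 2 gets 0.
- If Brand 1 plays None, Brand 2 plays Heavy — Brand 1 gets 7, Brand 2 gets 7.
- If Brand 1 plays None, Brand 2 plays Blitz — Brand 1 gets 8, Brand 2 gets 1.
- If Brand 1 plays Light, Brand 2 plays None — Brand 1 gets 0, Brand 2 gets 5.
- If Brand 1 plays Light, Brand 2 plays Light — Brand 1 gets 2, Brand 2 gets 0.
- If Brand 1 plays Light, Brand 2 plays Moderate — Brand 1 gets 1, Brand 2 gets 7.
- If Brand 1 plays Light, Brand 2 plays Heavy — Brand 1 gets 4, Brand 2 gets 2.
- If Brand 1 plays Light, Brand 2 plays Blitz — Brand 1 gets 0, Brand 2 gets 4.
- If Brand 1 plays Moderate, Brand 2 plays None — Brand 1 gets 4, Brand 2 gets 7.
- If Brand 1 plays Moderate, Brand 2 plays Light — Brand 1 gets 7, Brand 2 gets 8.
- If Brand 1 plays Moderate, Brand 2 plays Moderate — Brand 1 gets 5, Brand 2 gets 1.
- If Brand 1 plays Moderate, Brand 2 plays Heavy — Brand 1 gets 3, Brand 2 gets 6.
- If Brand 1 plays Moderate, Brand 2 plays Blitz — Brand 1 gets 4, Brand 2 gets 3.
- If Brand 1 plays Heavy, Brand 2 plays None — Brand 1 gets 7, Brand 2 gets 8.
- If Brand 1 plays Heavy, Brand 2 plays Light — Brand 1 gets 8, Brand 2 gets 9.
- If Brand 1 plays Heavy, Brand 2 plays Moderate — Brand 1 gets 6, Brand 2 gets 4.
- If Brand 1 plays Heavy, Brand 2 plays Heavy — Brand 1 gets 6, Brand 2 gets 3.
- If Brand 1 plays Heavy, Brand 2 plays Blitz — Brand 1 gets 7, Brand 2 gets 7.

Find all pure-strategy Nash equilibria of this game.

(None, None): Brand 1 gets 8, best alternative 7; Brand 2 gets 8, best alternative 7. No profitable deviation — NE.
(None, Light): Brand 1 can switch to Light (1 → 2). Not NE.
(None, Moderate): Brand 2 can switch to None (0 → 8). Not NE.
(None, Heavy): Brand 2 can switch to None (7 → 8). Not NE.
(None, Blitz): Brand 2 can switch to None (1 → 8). Not NE.
(Light, None): Brand 1 can switch to None (0 → 8). Not NE.
(Light, Light): Brand 1 can switch to Moderate (2 → 7). Not NE.
(Light, Moderate): Brand 1 can switch to None (1 → 8). Not NE.
(Light, Heavy): Brand 1 can switch to None (4 → 7). Not NE.
(Heavy, Light): Brand 1 gets 8, best alternative 7; Brand 2 gets 9, best alternative 8. No profitable deviation — NE.
(The remaining 10 profiles each have a profitable deviation by the same check.)

The pure Nash equilibria are (None, None); (Heavy, Light).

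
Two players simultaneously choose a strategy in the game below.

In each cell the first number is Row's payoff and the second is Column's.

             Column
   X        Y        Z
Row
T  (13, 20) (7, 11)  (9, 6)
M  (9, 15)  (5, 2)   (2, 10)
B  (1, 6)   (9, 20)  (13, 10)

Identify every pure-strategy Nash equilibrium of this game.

Pure-strategy Nash equilibria: (T, X); (B, Y)

For each strategy profile, look for a profitable unilateral deviation.
(T, X): Row gets 13, best alternative 9; Column gets 20, best alternative 11. No profitable deviation — NE.
(T, Y): Row can switch to B (7 → 9). Not NE.
(T, Z): Row can switch to B (9 → 13). Not NE.
(M, X): Row can switch to T (9 → 13). Not NE.
(M, Y): Row can switch to T (5 → 7). Not NE.
(M, Z): Row can switch to T (2 → 9). Not NE.
(B, X): Row can switch to T (1 → 13). Not NE.
(B, Y): Row gets 9, best alternative 7; Column gets 20, best alternative 10. No profitable deviation — NE.
(B, Z): Column can switch to Y (10 → 20). Not NE.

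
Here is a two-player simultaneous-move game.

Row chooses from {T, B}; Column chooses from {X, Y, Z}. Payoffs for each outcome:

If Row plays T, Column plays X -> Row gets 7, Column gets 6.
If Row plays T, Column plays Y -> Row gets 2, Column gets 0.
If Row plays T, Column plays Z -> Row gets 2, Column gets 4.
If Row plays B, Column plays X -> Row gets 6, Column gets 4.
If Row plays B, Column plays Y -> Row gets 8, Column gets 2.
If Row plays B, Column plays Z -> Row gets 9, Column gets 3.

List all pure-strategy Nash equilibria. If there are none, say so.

Row against X: payoffs 7, 6 → best response T.
Row against Y: payoffs 2, 8 → best response B.
Row against Z: payoffs 2, 9 → best response B.
Column against T: payoffs 6, 0, 4 → best response X.
Column against B: payoffs 4, 2, 3 → best response X.
Mutual best responses: (T, X).

The unique pure-strategy Nash equilibrium is (T, X).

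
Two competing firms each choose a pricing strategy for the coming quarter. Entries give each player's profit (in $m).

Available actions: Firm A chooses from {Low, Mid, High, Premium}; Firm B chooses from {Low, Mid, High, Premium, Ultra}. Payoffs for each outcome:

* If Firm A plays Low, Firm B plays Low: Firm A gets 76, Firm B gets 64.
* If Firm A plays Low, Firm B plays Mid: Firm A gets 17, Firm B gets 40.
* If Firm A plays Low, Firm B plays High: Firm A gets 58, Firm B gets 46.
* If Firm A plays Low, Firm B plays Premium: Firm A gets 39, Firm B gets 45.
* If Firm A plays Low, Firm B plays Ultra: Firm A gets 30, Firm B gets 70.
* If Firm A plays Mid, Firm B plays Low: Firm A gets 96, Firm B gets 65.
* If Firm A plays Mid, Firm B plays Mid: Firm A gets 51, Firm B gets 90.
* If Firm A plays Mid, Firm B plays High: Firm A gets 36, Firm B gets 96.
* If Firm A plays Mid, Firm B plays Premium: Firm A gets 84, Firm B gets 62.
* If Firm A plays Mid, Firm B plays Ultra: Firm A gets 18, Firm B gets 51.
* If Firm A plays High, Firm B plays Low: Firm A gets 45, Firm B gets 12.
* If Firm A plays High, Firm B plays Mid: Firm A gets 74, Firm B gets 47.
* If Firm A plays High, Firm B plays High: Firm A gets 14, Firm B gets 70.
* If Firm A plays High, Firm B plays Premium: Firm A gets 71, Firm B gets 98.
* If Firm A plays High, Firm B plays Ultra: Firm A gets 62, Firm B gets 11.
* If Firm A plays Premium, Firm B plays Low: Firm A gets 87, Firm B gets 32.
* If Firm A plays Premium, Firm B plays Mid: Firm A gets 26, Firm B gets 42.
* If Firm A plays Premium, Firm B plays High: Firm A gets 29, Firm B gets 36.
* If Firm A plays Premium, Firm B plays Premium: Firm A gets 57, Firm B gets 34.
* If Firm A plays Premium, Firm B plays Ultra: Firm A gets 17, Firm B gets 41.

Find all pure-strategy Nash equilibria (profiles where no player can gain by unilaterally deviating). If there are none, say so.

(Low, Low): Firm A can switch to Mid (76 → 96). Not NE.
(Low, Mid): Firm A can switch to Mid (17 → 51). Not NE.
(Low, High): Firm B can switch to Low (46 → 64). Not NE.
(Low, Premium): Firm A can switch to Mid (39 → 84). Not NE.
(Low, Ultra): Firm A can switch to High (30 → 62). Not NE.
(Mid, Low): Firm B can switch to Mid (65 → 90). Not NE.
(Mid, Mid): Firm A can switch to High (51 → 74). Not NE.
(Mid, High): Firm A can switch to Low (36 → 58). Not NE.
(Mid, Premium): Firm B can switch to Low (62 → 65). Not NE.
(Mid, Ultra): Firm A can switch to Low (18 → 30). Not NE.
(The remaining 10 profiles each have a profitable deviation by the same check.)

none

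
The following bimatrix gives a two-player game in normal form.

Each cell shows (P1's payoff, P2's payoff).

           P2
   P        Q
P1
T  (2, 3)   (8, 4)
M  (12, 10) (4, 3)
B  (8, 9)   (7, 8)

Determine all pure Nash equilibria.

The pure Nash equilibria are (T, Q); (M, P).

For each strategy profile, look for a profitable unilateral deviation.
(T, P): P1 can switch to M (2 → 12). Not NE.
(T, Q): P1 gets 8, best alternative 7; P2 gets 4, best alternative 3. No profitable deviation — NE.
(M, P): P1 gets 12, best alternative 8; P2 gets 10, best alternative 3. No profitable deviation — NE.
(M, Q): P1 can switch to T (4 → 8). Not NE.
(B, P): P1 can switch to M (8 → 12). Not NE.
(B, Q): P1 can switch to T (7 → 8). Not NE.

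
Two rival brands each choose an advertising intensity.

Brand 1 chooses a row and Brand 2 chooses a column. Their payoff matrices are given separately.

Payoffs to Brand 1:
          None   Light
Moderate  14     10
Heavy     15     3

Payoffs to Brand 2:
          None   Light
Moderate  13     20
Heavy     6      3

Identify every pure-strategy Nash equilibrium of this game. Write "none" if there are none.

The pure Nash equilibria are (Moderate, Light); (Heavy, None).

(Moderate, None): Brand 1 can switch to Heavy (14 → 15). Not NE.
(Moderate, Light): Brand 1 gets 10, best alternative 3; Brand 2 gets 20, best alternative 13. No profitable deviation — NE.
(Heavy, None): Brand 1 gets 15, best alternative 14; Brand 2 gets 6, best alternative 3. No profitable deviation — NE.
(Heavy, Light): Brand 1 can switch to Moderate (3 → 10). Not NE.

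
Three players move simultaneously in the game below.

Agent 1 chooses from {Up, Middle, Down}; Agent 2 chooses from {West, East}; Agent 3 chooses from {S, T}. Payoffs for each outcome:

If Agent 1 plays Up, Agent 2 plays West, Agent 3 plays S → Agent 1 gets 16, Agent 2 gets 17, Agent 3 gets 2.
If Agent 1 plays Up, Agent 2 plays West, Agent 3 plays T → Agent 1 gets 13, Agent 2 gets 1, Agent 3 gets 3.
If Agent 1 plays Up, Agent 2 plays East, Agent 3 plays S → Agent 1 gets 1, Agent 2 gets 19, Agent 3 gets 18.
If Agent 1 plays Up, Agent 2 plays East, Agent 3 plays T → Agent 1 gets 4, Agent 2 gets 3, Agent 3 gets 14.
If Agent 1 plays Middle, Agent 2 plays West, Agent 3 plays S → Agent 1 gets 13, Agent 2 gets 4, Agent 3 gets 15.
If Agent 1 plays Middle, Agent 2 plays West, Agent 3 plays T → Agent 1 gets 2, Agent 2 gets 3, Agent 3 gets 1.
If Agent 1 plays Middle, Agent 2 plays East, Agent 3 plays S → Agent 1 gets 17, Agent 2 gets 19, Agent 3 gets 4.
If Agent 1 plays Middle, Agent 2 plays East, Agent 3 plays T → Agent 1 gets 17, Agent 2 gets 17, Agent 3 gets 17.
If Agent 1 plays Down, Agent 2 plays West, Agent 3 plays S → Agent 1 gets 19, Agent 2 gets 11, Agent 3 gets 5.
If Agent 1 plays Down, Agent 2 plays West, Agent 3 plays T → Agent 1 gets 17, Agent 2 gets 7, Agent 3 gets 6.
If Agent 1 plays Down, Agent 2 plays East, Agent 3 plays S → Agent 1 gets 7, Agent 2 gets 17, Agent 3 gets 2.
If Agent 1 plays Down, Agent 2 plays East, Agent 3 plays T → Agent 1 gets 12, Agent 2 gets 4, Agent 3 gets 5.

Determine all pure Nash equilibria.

(Up, West, S): Agent 1 can switch to Down (16 → 19). Not NE.
(Up, West, T): Agent 1 can switch to Down (13 → 17). Not NE.
(Up, East, S): Agent 1 can switch to Middle (1 → 17). Not NE.
(Up, East, T): Agent 1 can switch to Middle (4 → 17). Not NE.
(Middle, West, S): Agent 1 can switch to Up (13 → 16). Not NE.
(Middle, West, T): Agent 1 can switch to Up (2 → 13). Not NE.
(Middle, East, S): Agent 3 can switch to T (4 → 17). Not NE.
(Middle, East, T): Agent 1 gets 17, best alternative 12; Agent 2 gets 17, best alternative 3; Agent 3 gets 17, best alternative 4. No profitable deviation — NE.
(Down, West, S): Agent 2 can switch to East (11 → 17). Not NE.
(Down, West, T): Agent 1 gets 17, best alternative 13; Agent 2 gets 7, best alternative 4; Agent 3 gets 6, best alternative 5. No profitable deviation — NE.
(Down, East, S): Agent 1 can switch to Middle (7 → 17). Not NE.
(Down, East, T): Agent 1 can switch to Middle (12 → 17). Not NE.

Pure-strategy Nash equilibria: (Middle, East, T); (Down, West, T)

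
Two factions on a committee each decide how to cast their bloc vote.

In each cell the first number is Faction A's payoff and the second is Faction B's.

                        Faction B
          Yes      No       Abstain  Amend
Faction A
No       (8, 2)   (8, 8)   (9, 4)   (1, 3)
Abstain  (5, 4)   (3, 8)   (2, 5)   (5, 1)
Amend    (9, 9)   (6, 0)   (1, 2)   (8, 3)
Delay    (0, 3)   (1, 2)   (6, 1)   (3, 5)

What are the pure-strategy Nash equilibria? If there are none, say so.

(No, No); (Amend, Yes)

Faction A against Yes: payoffs 8, 5, 9, 0 → best response Amend.
Faction A against No: payoffs 8, 3, 6, 1 → best response No.
Faction A against Abstain: payoffs 9, 2, 1, 6 → best response No.
Faction A against Amend: payoffs 1, 5, 8, 3 → best response Amend.
Faction B against No: payoffs 2, 8, 4, 3 → best response No.
Faction B against Abstain: payoffs 4, 8, 5, 1 → best response No.
Faction B against Amend: payoffs 9, 0, 2, 3 → best response Yes.
Faction B against Delay: payoffs 3, 2, 1, 5 → best response Amend.
Mutual best responses: (No, No); (Amend, Yes).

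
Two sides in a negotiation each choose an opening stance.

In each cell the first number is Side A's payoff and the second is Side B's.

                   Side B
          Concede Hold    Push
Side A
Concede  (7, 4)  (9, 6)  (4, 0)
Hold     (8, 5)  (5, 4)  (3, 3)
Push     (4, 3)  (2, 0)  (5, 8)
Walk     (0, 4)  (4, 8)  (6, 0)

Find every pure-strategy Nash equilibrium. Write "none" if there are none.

(Concede, Concede): Side A can switch to Hold (7 → 8). Not NE.
(Concede, Hold): Side A gets 9, best alternative 5; Side B gets 6, best alternative 4. No profitable deviation — NE.
(Concede, Push): Side A can switch to Push (4 → 5). Not NE.
(Hold, Concede): Side A gets 8, best alternative 7; Side B gets 5, best alternative 4. No profitable deviation — NE.
(Hold, Hold): Side A can switch to Concede (5 → 9). Not NE.
(Hold, Push): Side A can switch to Concede (3 → 4). Not NE.
(Push, Concede): Side A can switch to Concede (4 → 7). Not NE.
(Push, Hold): Side A can switch to Concede (2 → 9). Not NE.
(The remaining 4 profiles each have a profitable deviation by the same check.)

The pure Nash equilibria are (Concede, Hold) and (Hold, Concede).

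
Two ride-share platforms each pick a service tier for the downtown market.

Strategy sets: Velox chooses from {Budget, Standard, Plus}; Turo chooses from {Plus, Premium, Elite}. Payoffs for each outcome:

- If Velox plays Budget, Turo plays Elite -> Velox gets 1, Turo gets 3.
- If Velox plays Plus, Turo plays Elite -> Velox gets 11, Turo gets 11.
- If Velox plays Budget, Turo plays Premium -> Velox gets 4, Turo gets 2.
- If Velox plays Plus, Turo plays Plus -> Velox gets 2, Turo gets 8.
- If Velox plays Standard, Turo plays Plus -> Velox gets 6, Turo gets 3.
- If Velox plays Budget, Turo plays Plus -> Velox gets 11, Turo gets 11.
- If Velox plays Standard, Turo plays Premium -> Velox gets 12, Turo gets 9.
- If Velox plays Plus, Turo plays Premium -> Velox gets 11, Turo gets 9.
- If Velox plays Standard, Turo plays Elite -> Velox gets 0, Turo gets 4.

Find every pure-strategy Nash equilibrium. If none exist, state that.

For each player, find the best response to each opponent profile; mutual best responses are the pure NE.
Velox against Plus: payoffs 11, 6, 2 → best response Budget.
Velox against Premium: payoffs 4, 12, 11 → best response Standard.
Velox against Elite: payoffs 1, 0, 11 → best response Plus.
Turo against Budget: payoffs 11, 2, 3 → best response Plus.
Turo against Standard: payoffs 3, 9, 4 → best response Premium.
Turo against Plus: payoffs 8, 9, 11 → best response Elite.
Mutual best responses: (Budget, Plus); (Standard, Premium); (Plus, Elite).

The pure Nash equilibria are (Budget, Plus); (Standard, Premium); (Plus, Elite).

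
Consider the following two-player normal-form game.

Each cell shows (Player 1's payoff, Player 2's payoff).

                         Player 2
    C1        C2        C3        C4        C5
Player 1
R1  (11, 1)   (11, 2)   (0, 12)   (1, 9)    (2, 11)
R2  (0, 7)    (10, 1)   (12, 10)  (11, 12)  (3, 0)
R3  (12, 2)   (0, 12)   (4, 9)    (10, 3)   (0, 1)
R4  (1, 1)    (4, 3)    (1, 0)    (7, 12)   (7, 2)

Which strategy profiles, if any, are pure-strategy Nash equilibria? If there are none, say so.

Pure NE: (R2, C4)

Mark each player's best response to every combination of opponents' strategies; a profile where every player is best-responding is a pure Nash equilibrium.
Player 1 against C1: payoffs 11, 0, 12, 1 → best response R3.
Player 1 against C2: payoffs 11, 10, 0, 4 → best response R1.
Player 1 against C3: payoffs 0, 12, 4, 1 → best response R2.
Player 1 against C4: payoffs 1, 11, 10, 7 → best response R2.
Player 1 against C5: payoffs 2, 3, 0, 7 → best response R4.
Player 2 against R1: payoffs 1, 2, 12, 9, 11 → best response C3.
Player 2 against R2: payoffs 7, 1, 10, 12, 0 → best response C4.
Player 2 against R3: payoffs 2, 12, 9, 3, 1 → best response C2.
Player 2 against R4: payoffs 1, 3, 0, 12, 2 → best response C4.
Mutual best responses: (R2, C4).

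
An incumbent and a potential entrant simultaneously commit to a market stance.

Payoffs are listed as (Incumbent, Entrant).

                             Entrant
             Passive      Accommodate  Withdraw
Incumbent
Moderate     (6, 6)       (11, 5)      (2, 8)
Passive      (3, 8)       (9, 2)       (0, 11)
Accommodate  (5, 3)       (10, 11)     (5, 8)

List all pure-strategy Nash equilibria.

Check each profile: it is a Nash equilibrium iff no player can strictly gain by switching unilaterally.
(Moderate, Passive): Entrant can switch to Withdraw (6 → 8). Not NE.
(Moderate, Accommodate): Entrant can switch to Passive (5 → 6). Not NE.
(Moderate, Withdraw): Incumbent can switch to Accommodate (2 → 5). Not NE.
(Passive, Passive): Incumbent can switch to Moderate (3 → 6). Not NE.
(Passive, Accommodate): Incumbent can switch to Moderate (9 → 11). Not NE.
(Passive, Withdraw): Incumbent can switch to Moderate (0 → 2). Not NE.
(Accommodate, Passive): Incumbent can switch to Moderate (5 → 6). Not NE.
(Accommodate, Accommodate): Incumbent can switch to Moderate (10 → 11). Not NE.
(The remaining 1 profile has a profitable deviation by the same check.)

none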